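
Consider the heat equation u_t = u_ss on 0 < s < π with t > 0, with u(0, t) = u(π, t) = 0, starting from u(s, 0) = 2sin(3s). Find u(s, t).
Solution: Separating variables: u = Σ c_n exp(-n²t) sin(ns). From u(s,0) = 2sin(3s): c_3=2.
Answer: u(s, t) = 2exp(-9t)sin(3s)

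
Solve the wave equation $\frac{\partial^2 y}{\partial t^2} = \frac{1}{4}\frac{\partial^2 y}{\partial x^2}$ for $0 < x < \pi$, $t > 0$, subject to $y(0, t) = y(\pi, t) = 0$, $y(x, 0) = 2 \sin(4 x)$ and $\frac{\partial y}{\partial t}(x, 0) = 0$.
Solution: Separating variables: $y = \sum [A_n \cos(\omega_n t) + B_n \sin(\omega_n t)] \sin(nx)$, $\omega_n = n/2$. From ICs: $A_4=2$.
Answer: $y(x, t) = 2 \sin(4 x) \cos(2 t)$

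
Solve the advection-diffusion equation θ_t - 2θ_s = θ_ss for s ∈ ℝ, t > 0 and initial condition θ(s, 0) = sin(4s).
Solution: Moving frame: η = s + 2t, σ = t, θ = u(η,σ), so θ_t = u_σ + 2u_η and θ_ss = u_ηη.
Hence θ_t - 2θ_s = u_σ and the PDE becomes the heat equation u_σ = u_ηη on η ∈ ℝ.
Initial data: u(η,0) = θ(η,0) = sin(4η). Each mode sin(nη) decays as exp(-n²σ) on ℝ, so u(η,σ) = Σ c_n exp(-n²σ) sin(nη) with c_4=1: u(η,σ) = exp(-16σ)sin(4η).
Substituting back: θ(s,t) = u(s + 2t, t).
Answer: θ(s, t) = exp(-16t)sin(4s + 8t)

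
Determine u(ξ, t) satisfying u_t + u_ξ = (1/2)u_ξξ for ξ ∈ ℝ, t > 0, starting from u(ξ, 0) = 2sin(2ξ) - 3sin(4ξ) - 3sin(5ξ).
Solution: Change to a moving frame: let η = ξ - t, σ = t and write u(ξ,t) = w(η,σ).
By the chain rule u_t = w_σ - w_η, u_ξ = w_η, u_ξξ = w_ηη.
Then u_t + u_ξ = w_σ: the advection term cancels and the PDE becomes the heat equation w_σ = (1/2)w_ηη on η ∈ ℝ.
Initial data: w(η,0) = u(η,0) = 2sin(2η) - 3sin(4η) - 3sin(5η).
On η ∈ ℝ each mode satisfies (sin(nη))″ = -n² sin(nη), so exp(-n²σ/2) sin(nη) solves the heat equation; by superposition w(η,σ) = Σ c_n exp(-n²σ/2) sin(nη).
Reading off the coefficients: c_2=2, c_4=-3, c_5=-3, so w(η,σ) = 2exp(-2σ)sin(2η) - 3exp(-8σ)sin(4η) - 3exp(-25σ/2)sin(5η).
Substituting back η = ξ - t, σ = t: u(ξ,t) = w(ξ - t, t).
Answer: u(ξ, t) = -2exp(-2t)sin(2t - 2ξ) + 3exp(-8t)sin(4t - 4ξ) + 3exp(-25t/2)sin(5t - 5ξ)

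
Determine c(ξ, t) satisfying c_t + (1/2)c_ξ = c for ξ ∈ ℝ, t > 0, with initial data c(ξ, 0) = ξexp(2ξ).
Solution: Substitute c = exp(2ξ)u.
Then c_ξ = exp(2ξ)(u_ξ + 2u), c_t = exp(2ξ)u_t; substituting and dividing by exp(2ξ), the lower-order terms cancel: u_t + (1/2)u_ξ = 0 (standard advection equation).
Data for u: u(ξ,0) = exp(-2ξ)c(ξ,0) = ξ.
By characteristics (dξ/dt = 1/2), u(ξ,t) = f(ξ - (1/2)t) with f = u(·, 0).
So u(ξ,t) = -(1/2)t + ξ, and c(ξ,t) = exp(2ξ)u(ξ,t).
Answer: c(ξ, t) = -(1/2)texp(2ξ) + ξexp(2ξ)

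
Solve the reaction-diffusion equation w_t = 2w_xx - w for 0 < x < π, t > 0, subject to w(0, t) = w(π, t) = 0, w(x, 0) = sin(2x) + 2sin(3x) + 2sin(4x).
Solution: Substitute w = exp(-t)u, i.e. u = exp(t)w.
By the product rule, w_t = exp(-t)(u_t - u), w_xx = exp(-t)u_xx.
Substituting into the PDE and dividing by exp(-t): u_t - u = 2u_xx - u.
The lower-order terms cancel, leaving the standard heat equation u_t = 2u_xx.
Initial data for u: u(x,0) = w(x,0) = sin(2x) + 2sin(3x) + 2sin(4x). The boundary conditions carry over: u(0,t) = u(π,t) = 0.
Solve for u:
  Using separation of variables u = X(x)T(t):
  Eigenfunctions: sin(nx), n = 1, 2, 3, ...
  General solution: u(x, t) = Σ c_n sin(nx) exp(-2n² t)
  Matching u(x,0) = sin(2x) + 2sin(3x) + 2sin(4x) term by term: c_2=1, c_3=2, c_4=2.
Hence u(x,t) = exp(-8t)sin(2x) + 2exp(-18t)sin(3x) + 2exp(-32t)sin(4x).
Transform back: w(x,t) = exp(-t)u(x,t).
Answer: w(x, t) = exp(-9t)sin(2x) + 2exp(-19t)sin(3x) + 2exp(-33t)sin(4x)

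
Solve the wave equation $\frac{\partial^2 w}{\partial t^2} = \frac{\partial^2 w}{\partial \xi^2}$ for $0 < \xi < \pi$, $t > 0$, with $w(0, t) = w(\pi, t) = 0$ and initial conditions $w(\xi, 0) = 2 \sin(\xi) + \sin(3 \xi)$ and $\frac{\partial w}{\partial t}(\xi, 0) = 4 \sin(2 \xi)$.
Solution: Separating variables: $w = \sum [A_n \cos(\omega_n t) + B_n \sin(\omega_n t)] \sin(n\xi)$, $\omega_n = n$. From ICs ($B_n$ = velocity coefficient / $\omega_n$): $A_1=2, A_3=1, B_2=2$.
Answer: $w(\xi, t) = 2 \sin(\xi) \cos(t) + 2 \sin(2 \xi) \sin(2 t) + \sin(3 \xi) \cos(3 t)$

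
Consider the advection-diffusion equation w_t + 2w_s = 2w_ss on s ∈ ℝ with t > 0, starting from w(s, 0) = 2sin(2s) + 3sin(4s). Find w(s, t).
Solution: Moving frame: η = s - 2t, σ = t, w = u(η,σ), so w_t = u_σ - 2u_η and w_ss = u_ηη.
Hence w_t + 2w_s = u_σ and the PDE becomes the heat equation u_σ = 2u_ηη on η ∈ ℝ.
Initial data: u(η,0) = w(η,0) = 2sin(2η) + 3sin(4η). Each mode sin(nη) decays as exp(-2n²σ) on ℝ, so u(η,σ) = Σ c_n exp(-2n²σ) sin(nη) with c_2=2, c_4=3: u(η,σ) = 2exp(-8σ)sin(2η) + 3exp(-32σ)sin(4η).
Substituting back: w(s,t) = u(s - 2t, t).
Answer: w(s, t) = 2exp(-8t)sin(2s - 4t) + 3exp(-32t)sin(4s - 8t)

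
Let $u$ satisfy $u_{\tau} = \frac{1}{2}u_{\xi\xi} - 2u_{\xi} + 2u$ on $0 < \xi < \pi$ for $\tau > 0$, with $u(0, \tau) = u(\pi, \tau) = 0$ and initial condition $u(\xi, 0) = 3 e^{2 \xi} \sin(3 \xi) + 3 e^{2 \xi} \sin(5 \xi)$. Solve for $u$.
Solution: Substitute $u = e^{2\xi}w$.
Then $u_{\xi} = e^{2\xi}(w_{\xi} + 2w)$, $u_{\xi\xi} = e^{2\xi}(w_{\xi\xi} + 4w_{\xi} + 4w)$, $u_{\tau} = e^{2\xi}w_{\tau}$; substituting and dividing by $e^{2\xi}$, the lower-order terms cancel: $w_{\tau} = \frac{1}{2}w_{\xi\xi}$ (standard heat equation).
Data for $w$: $w(\xi,0) = e^{-2\xi}u(\xi,0) = 3 \sin(3 \xi) + 3 \sin(5 \xi)$. The boundary conditions carry over: $w(0,\tau) = w(\pi,\tau) = 0$.
Separating variables: $w = \sum c_n e^{-n^2\tau/2} \sin(n\xi)$. From $w(\xi,0) = 3 \sin(3 \xi) + 3 \sin(5 \xi)$: $c_3=3, c_5=3$.
So $w(\xi,\tau) = 3 e^{-9 \tau/2} \sin(3 \xi) + 3 e^{-25 \tau/2} \sin(5 \xi)$, and $u(\xi,\tau) = e^{2\xi}w(\xi,\tau)$.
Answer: $u(\xi, \tau) = 3 e^{-9 \tau/2} e^{2 \xi} \sin(3 \xi) + 3 e^{-25 \tau/2} e^{2 \xi} \sin(5 \xi)$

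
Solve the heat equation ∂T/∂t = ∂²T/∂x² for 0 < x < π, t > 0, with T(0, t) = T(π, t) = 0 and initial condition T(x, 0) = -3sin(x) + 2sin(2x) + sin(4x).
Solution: Separating variables: T = Σ c_n exp(-n²t) sin(nx). From T(x,0) = -3sin(x) + 2sin(2x) + sin(4x): c_1=-3, c_2=2, c_4=1.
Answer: T(x, t) = -3exp(-t)sin(x) + 2exp(-4t)sin(2x) + exp(-16t)sin(4x)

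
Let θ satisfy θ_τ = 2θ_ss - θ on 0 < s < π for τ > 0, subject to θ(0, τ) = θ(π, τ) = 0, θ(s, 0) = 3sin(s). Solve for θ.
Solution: Substitute θ = exp(-τ)u.
Then θ_τ = exp(-τ)(u_τ - u), θ_ss = exp(-τ)u_ss; substituting and dividing by exp(-τ), the lower-order terms cancel: u_τ = 2u_ss (standard heat equation).
Data for u: u(s,0) = θ(s,0) = 3sin(s). The boundary conditions carry over: u(0,τ) = u(π,τ) = 0.
Separating variables: u = Σ c_n exp(-2n²τ) sin(ns). From u(s,0) = 3sin(s): c_1=3.
So u(s,τ) = 3exp(-2τ)sin(s), and θ(s,τ) = exp(-τ)u(s,τ).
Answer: θ(s, τ) = 3exp(-3τ)sin(s)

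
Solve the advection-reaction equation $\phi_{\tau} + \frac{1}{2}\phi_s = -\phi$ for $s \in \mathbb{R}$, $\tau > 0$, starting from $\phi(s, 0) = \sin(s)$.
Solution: Substitute $\phi = e^{-\tau}u$.
Then $\phi_{\tau} = e^{-\tau}(u_{\tau} - u)$, $\phi_s = e^{-\tau}u_s$; substituting and dividing by $e^{-\tau}$, the lower-order terms cancel: $u_{\tau} + \frac{1}{2}u_s = 0$ (standard advection equation).
Data for $u$: $u(s,0) = \phi(s,0) = \sin(s)$.
By characteristics ($ds/d\tau = 1/2$), $u(s,\tau) = f(s - \frac{1}{2}\tau)$ with $f = u( \cdot , 0)$.
So $u(s,\tau) = \sin(s - \tau/2)$, and $\phi(s,\tau) = e^{-\tau}u(s,\tau)$.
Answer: $\phi(s, \tau) = - e^{-\tau} \sin(\tau/2 - s)$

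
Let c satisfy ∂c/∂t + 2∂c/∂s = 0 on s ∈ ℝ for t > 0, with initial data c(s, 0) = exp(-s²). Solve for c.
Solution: By characteristics (ds/dt = 2), c(s,t) = f(s - 2t) with f = c(·, 0).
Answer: c(s, t) = exp(-(s - 2t)²)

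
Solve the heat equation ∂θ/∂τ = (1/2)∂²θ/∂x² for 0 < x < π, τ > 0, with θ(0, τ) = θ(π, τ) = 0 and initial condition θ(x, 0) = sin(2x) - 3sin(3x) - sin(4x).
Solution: Separating variables: θ = Σ c_n exp(-n²τ/2) sin(nx). From θ(x,0) = sin(2x) - 3sin(3x) - sin(4x): c_2=1, c_3=-3, c_4=-1.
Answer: θ(x, τ) = exp(-2τ)sin(2x) - exp(-8τ)sin(4x) - 3exp(-9τ/2)sin(3x)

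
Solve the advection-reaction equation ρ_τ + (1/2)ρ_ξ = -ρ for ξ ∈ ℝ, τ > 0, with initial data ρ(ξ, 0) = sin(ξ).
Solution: Substitute ρ = exp(-τ)u.
Then ρ_τ = exp(-τ)(u_τ - u), ρ_ξ = exp(-τ)u_ξ; substituting and dividing by exp(-τ), the lower-order terms cancel: u_τ + (1/2)u_ξ = 0 (standard advection equation).
Data for u: u(ξ,0) = ρ(ξ,0) = sin(ξ).
By characteristics (dξ/dτ = 1/2), u(ξ,τ) = f(ξ - (1/2)τ) with f = u(·, 0).
So u(ξ,τ) = sin(ξ - τ/2), and ρ(ξ,τ) = exp(-τ)u(ξ,τ).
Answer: ρ(ξ, τ) = exp(-τ)sin(ξ - τ/2)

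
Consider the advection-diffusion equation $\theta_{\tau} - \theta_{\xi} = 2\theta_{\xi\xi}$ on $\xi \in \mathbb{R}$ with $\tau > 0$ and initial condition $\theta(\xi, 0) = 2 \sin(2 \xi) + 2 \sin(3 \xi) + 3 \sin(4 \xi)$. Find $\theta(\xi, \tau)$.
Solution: Moving frame: $\eta = \xi + \tau$, $\sigma = \tau$, $\theta = u(\eta,\sigma)$, so $\theta_{\tau} = u_{\sigma} + u_{\eta}$ and $\theta_{\xi\xi} = u_{\eta\eta}$.
Hence $\theta_{\tau} - \theta_{\xi} = u_{\sigma}$ and the PDE becomes the heat equation $u_{\sigma} = 2u_{\eta\eta}$ on $\eta \in \mathbb{R}$.
Initial data: $u(\eta,0) = \theta(\eta,0) = 2 \sin(2 \eta) + 2 \sin(3 \eta) + 3 \sin(4 \eta)$. Each mode $\sin(n\eta)$ decays as $e^{-2n^2\sigma}$ on $\mathbb{R}$, so $u(\eta,\sigma) = \sum c_n e^{-2n^2\sigma} \sin(n\eta)$ with $c_2=2, c_3=2, c_4=3$: $u(\eta,\sigma) = 2 e^{-8 \sigma} \sin(2 \eta) + 2 e^{-18 \sigma} \sin(3 \eta) + 3 e^{-32 \sigma} \sin(4 \eta)$.
Substituting back: $\theta(\xi,\tau) = u(\xi + \tau, \tau)$.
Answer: $\theta(\xi, \tau) = 2 e^{-8 \tau} \sin(2 \tau + 2 \xi) + 2 e^{-18 \tau} \sin(3 \tau + 3 \xi) + 3 e^{-32 \tau} \sin(4 \tau + 4 \xi)$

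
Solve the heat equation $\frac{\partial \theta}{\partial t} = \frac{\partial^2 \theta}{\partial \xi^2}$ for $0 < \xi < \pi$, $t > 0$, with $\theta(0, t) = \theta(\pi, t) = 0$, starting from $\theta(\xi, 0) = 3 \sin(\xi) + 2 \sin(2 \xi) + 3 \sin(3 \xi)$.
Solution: Separating variables: $\theta = \sum c_n e^{-n^2t} \sin(n\xi)$. From $\theta(\xi,0) = 3 \sin(\xi) + 2 \sin(2 \xi) + 3 \sin(3 \xi)$: $c_1=3, c_2=2, c_3=3$.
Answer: $\theta(\xi, t) = 3 e^{-t} \sin(\xi) + 2 e^{-4 t} \sin(2 \xi) + 3 e^{-9 t} \sin(3 \xi)$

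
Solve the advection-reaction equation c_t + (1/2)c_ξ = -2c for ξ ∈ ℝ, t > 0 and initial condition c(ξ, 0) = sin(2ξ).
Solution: Substitute c = exp(-2t)u, i.e. u = exp(2t)c.
By the product rule, c_t = exp(-2t)(u_t - 2u), c_ξ = exp(-2t)u_ξ.
Substituting into the PDE and dividing by exp(-2t): u_t - 2u + (1/2)u_ξ = -2u.
The lower-order terms cancel, leaving the standard advection equation u_t + (1/2)u_ξ = 0.
Initial data for u: u(ξ,0) = c(ξ,0) = sin(2ξ).
Solve for u:
  By method of characteristics (waves move right with speed 1/2):
  Along characteristics ξ - (1/2)t = const, u is constant, so u(ξ,t) = f(ξ - (1/2)t) with f = u(·, 0).
Hence u(ξ,t) = -sin(t - 2ξ).
Transform back: c(ξ,t) = exp(-2t)u(ξ,t).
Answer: c(ξ, t) = -exp(-2t)sin(t - 2ξ)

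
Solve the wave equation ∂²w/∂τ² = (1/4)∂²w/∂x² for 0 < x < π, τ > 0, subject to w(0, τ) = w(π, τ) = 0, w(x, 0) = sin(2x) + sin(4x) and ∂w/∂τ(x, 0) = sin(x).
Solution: Using separation of variables w = X(x)T(τ):
Eigenfunctions: sin(nx), n = 1, 2, 3, ...
General solution: w(x, τ) = Σ [A_n cos(n τ/2) + B_n sin(n τ/2)] sin(nx)
From w(x,0) = sin(2x) + sin(4x): A_2=1, A_4=1. From w_τ(x,0) = sin(x), using w_τ(x,0) = Σ ω_n B_n sin(nx) with ω_n = n/2: B_1 = 1/(1/2) = 2.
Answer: w(x, τ) = 2sin(x)sin(τ/2) + sin(2x)cos(τ) + sin(4x)cos(2τ)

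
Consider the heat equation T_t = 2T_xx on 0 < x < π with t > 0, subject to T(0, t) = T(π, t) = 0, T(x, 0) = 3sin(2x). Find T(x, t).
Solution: Separating variables: T = Σ c_n exp(-2n²t) sin(nx). From T(x,0) = 3sin(2x): c_2=3.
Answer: T(x, t) = 3exp(-8t)sin(2x)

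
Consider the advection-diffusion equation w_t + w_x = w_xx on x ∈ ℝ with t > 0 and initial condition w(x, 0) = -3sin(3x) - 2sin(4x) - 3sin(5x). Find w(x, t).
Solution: Change to a moving frame: let η = x - t, σ = t and write w(x,t) = u(η,σ).
By the chain rule w_t = u_σ - u_η, w_x = u_η, w_xx = u_ηη.
Then w_t + w_x = u_σ: the advection term cancels and the PDE becomes the heat equation u_σ = u_ηη on η ∈ ℝ.
Initial data: u(η,0) = w(η,0) = -3sin(3η) - 2sin(4η) - 3sin(5η).
On η ∈ ℝ each mode satisfies (sin(nη))″ = -n² sin(nη), so exp(-n²σ) sin(nη) solves the heat equation; by superposition u(η,σ) = Σ c_n exp(-n²σ) sin(nη).
Reading off the coefficients: c_3=-3, c_4=-2, c_5=-3, so u(η,σ) = -3exp(-9σ)sin(3η) - 2exp(-16σ)sin(4η) - 3exp(-25σ)sin(5η).
Substituting back η = x - t, σ = t: w(x,t) = u(x - t, t).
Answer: w(x, t) = 3exp(-9t)sin(3t - 3x) + 2exp(-16t)sin(4t - 4x) + 3exp(-25t)sin(5t - 5x)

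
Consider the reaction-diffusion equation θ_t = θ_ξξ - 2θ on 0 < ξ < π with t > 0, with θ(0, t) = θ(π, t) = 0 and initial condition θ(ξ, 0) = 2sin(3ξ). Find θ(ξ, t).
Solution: Substitute θ = exp(-2t)u.
Then θ_t = exp(-2t)(u_t - 2u), θ_ξξ = exp(-2t)u_ξξ; substituting and dividing by exp(-2t), the lower-order terms cancel: u_t = u_ξξ (standard heat equation).
Data for u: u(ξ,0) = θ(ξ,0) = 2sin(3ξ). The boundary conditions carry over: u(0,t) = u(π,t) = 0.
Separating variables: u = Σ c_n exp(-n²t) sin(nξ). From u(ξ,0) = 2sin(3ξ): c_3=2.
So u(ξ,t) = 2exp(-9t)sin(3ξ), and θ(ξ,t) = exp(-2t)u(ξ,t).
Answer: θ(ξ, t) = 2exp(-11t)sin(3ξ)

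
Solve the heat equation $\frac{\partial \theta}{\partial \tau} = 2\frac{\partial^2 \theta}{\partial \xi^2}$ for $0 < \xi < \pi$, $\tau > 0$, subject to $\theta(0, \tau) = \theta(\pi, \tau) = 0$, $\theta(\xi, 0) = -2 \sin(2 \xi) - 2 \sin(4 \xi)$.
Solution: Using separation of variables $\theta = X(\xi)G(\tau)$:
Eigenfunctions: $\sin(n\xi)$, $n = 1, 2, 3, \ldots$
General solution: $\theta(\xi, \tau) = \sum c_n \sin(n\xi) e^{-2n^2 \tau}$
Matching $\theta(\xi,0) = -2 \sin(2 \xi) - 2 \sin(4 \xi)$ term by term: $c_2=-2, c_4=-2$.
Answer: $\theta(\xi, \tau) = -2 e^{-8 \tau} \sin(2 \xi) - 2 e^{-32 \tau} \sin(4 \xi)$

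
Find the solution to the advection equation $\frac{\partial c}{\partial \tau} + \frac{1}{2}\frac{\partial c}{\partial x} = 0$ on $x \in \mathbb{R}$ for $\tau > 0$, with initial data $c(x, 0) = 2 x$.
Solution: By method of characteristics (waves move right with speed 1/2):
Along characteristics $x - \frac{1}{2}\tau =$ const, $c$ is constant, so $c(x,\tau) = f(x - \frac{1}{2}\tau)$ with $f = c( \cdot , 0)$.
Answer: $c(x, \tau) = - \tau + 2 x$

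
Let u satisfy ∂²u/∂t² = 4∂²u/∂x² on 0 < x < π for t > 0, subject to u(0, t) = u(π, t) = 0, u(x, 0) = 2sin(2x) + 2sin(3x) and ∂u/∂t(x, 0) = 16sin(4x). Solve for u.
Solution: Separating variables: u = Σ [A_n cos(ω_n t) + B_n sin(ω_n t)] sin(nx), ω_n = 2n. From ICs (B_n = velocity coefficient / ω_n): A_2=2, A_3=2, B_4=2.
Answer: u(x, t) = 2sin(8t)sin(4x) + 2sin(2x)cos(4t) + 2sin(3x)cos(6t)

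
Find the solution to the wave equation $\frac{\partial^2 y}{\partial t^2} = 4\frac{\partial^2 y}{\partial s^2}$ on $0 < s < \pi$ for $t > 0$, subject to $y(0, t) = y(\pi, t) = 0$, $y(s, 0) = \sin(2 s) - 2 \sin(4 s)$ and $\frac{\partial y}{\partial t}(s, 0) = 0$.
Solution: Separating variables: $y = \sum [A_n \cos(\omega_n t) + B_n \sin(\omega_n t)] \sin(ns)$, $\omega_n = 2n$. From ICs: $A_2=1, A_4=-2$.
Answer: $y(s, t) = \sin(2 s) \cos(4 t) - 2 \sin(4 s) \cos(8 t)$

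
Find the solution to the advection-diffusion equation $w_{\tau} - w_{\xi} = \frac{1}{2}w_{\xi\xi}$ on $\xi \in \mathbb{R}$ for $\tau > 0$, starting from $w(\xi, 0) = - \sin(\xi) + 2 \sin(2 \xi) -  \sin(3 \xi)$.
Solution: Change to a moving frame: let $\eta = \xi + \tau$, $\sigma = \tau$ and write $w(\xi,\tau) = u(\eta,\sigma)$.
By the chain rule $w_{\tau} = u_{\sigma} + u_{\eta}$, $w_{\xi} = u_{\eta}$, $w_{\xi\xi} = u_{\eta\eta}$.
Then $w_{\tau} - w_{\xi} = u_{\sigma}$: the advection term cancels and the PDE becomes the heat equation $u_{\sigma} = \frac{1}{2}u_{\eta\eta}$ on $\eta \in \mathbb{R}$.
Initial data: $u(\eta,0) = w(\eta,0) = - \sin(\eta) + 2 \sin(2 \eta) - \sin(3 \eta)$.
On $\eta \in \mathbb{R}$ each mode satisfies $(\sin(n\eta))'' = -n^2 \sin(n\eta)$, so $e^{-n^2\sigma/2} \sin(n\eta)$ solves the heat equation; by superposition $u(\eta,\sigma) = \sum c_n e^{-n^2\sigma/2} \sin(n\eta)$.
Reading off the coefficients: $c_1=-1, c_2=2, c_3=-1$, so $u(\eta,\sigma) = 2 e^{-2 \sigma} \sin(2 \eta) - e^{-\sigma/2} \sin(\eta) - e^{-9 \sigma/2} \sin(3 \eta)$.
Substituting back $\eta = \xi + \tau$, $\sigma = \tau$: $w(\xi,\tau) = u(\xi + \tau, \tau)$.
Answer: $w(\xi, \tau) = 2 e^{-2 \tau} \sin(2 \tau + 2 \xi) -  e^{-\tau/2} \sin(\tau + \xi) -  e^{-9 \tau/2} \sin(3 \tau + 3 \xi)$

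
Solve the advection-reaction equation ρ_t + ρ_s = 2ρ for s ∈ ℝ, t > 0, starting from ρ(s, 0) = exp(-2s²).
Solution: Substitute ρ = exp(2t)u.
Then ρ_t = exp(2t)(u_t + 2u), ρ_s = exp(2t)u_s; substituting and dividing by exp(2t), the lower-order terms cancel: u_t + u_s = 0 (standard advection equation).
Data for u: u(s,0) = ρ(s,0) = exp(-2s²).
By characteristics (ds/dt = 1), u(s,t) = f(s - t) with f = u(·, 0).
So u(s,t) = exp(-2(s - t)²), and ρ(s,t) = exp(2t)u(s,t).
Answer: ρ(s, t) = exp(2t)exp(-2(s - t)²)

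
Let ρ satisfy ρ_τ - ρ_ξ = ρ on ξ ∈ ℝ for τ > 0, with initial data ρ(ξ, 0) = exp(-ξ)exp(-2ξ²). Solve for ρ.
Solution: Substitute ρ = exp(-ξ)u.
Then ρ_ξ = exp(-ξ)(u_ξ - u), ρ_τ = exp(-ξ)u_τ; substituting and dividing by exp(-ξ), the lower-order terms cancel: u_τ - u_ξ = 0 (standard advection equation).
Data for u: u(ξ,0) = exp(ξ)ρ(ξ,0) = exp(-2ξ²).
By characteristics (dξ/dτ = -1), u(ξ,τ) = f(ξ + τ) with f = u(·, 0).
So u(ξ,τ) = exp(-2(ξ + τ)²), and ρ(ξ,τ) = exp(-ξ)u(ξ,τ).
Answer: ρ(ξ, τ) = exp(-ξ)exp(-2(ξ + τ)²)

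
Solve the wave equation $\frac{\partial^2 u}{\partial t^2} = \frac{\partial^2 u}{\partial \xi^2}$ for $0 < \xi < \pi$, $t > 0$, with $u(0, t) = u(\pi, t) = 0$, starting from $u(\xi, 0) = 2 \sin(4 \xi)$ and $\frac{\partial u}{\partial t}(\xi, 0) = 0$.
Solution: Using separation of variables $u = X(\xi)T(t)$:
Eigenfunctions: $\sin(n\xi)$, $n = 1, 2, 3, \ldots$
General solution: $u(\xi, t) = \sum [A_n \cos(n t) + B_n \sin(n t)] \sin(n\xi)$
From $u(\xi,0) = 2 \sin(4 \xi)$: $A_4=2$. From $u_t(\xi,0) = 0$: all $B_n = 0$.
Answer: $u(\xi, t) = 2 \sin(4 \xi) \cos(4 t)$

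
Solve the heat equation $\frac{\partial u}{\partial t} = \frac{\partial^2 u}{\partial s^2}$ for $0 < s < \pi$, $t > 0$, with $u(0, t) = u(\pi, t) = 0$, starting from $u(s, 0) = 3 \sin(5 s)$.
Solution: Separating variables: $u = \sum c_n e^{-n^2t} \sin(ns)$. From $u(s,0) = 3 \sin(5 s)$: $c_5=3$.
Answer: $u(s, t) = 3 e^{-25 t} \sin(5 s)$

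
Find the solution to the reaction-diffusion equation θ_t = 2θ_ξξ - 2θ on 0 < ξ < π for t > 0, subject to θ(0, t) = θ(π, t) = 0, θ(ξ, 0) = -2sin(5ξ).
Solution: Substitute θ = exp(-2t)u, i.e. u = exp(2t)θ.
By the product rule, θ_t = exp(-2t)(u_t - 2u), θ_ξξ = exp(-2t)u_ξξ.
Substituting into the PDE and dividing by exp(-2t): u_t - 2u = 2u_ξξ - 2u.
The lower-order terms cancel, leaving the standard heat equation u_t = 2u_ξξ.
Initial data for u: u(ξ,0) = θ(ξ,0) = -2sin(5ξ). The boundary conditions carry over: u(0,t) = u(π,t) = 0.
Solve for u:
  Using separation of variables u = X(ξ)G(t):
  Eigenfunctions: sin(nξ), n = 1, 2, 3, ...
  General solution: u(ξ, t) = Σ c_n sin(nξ) exp(-2n² t)
  Matching u(ξ,0) = -2sin(5ξ) term by term: c_5=-2.
Hence u(ξ,t) = -2exp(-50t)sin(5ξ).
Transform back: θ(ξ,t) = exp(-2t)u(ξ,t).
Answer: θ(ξ, t) = -2exp(-52t)sin(5ξ)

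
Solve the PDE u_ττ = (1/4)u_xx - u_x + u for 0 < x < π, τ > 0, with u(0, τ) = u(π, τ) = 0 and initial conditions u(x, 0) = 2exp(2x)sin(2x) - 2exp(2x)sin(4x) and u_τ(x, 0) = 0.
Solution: Substitute u = exp(2x)w, i.e. w = exp(-2x)u.
By the product rule, u_x = exp(2x)(w_x + 2w), u_xx = exp(2x)(w_xx + 4w_x + 4w), u_ττ = exp(2x)w_ττ.
Substituting into the PDE and dividing by exp(2x): w_ττ = (1/4)(w_xx + 4w_x + 4w) - (w_x + 2w) + w.
The lower-order terms cancel, leaving the standard wave equation w_ττ = (1/4)w_xx.
Initial data for w: w(x,0) = exp(-2x)u(x,0) = 2sin(2x) - 2sin(4x); w_τ(x,0) = exp(-2x)u_τ(x,0) = 0. The boundary conditions carry over: w(0,τ) = w(π,τ) = 0.
Solve for w:
  Using separation of variables w = X(x)T(τ):
  Eigenfunctions: sin(nx), n = 1, 2, 3, ...
  General solution: w(x, τ) = Σ [A_n cos(n τ/2) + B_n sin(n τ/2)] sin(nx)
  From w(x,0) = 2sin(2x) - 2sin(4x): A_2=2, A_4=-2. From w_τ(x,0) = 0: all B_n = 0.
Hence w(x,τ) = 2sin(2x)cos(τ) - 2sin(4x)cos(2τ).
Transform back: u(x,τ) = exp(2x)w(x,τ).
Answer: u(x, τ) = 2exp(2x)sin(2x)cos(τ) - 2exp(2x)sin(4x)cos(2τ)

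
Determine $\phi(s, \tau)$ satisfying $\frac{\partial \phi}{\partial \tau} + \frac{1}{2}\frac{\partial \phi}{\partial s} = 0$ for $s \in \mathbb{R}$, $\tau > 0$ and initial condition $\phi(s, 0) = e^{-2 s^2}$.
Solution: By method of characteristics (waves move right with speed 1/2):
Along characteristics $s - \frac{1}{2}\tau =$ const, $\phi$ is constant, so $\phi(s,\tau) = f(s - \frac{1}{2}\tau)$ with $f = \phi( \cdot , 0)$.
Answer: $\phi(s, \tau) = e^{-2 (-\tau/2 + s)^2}$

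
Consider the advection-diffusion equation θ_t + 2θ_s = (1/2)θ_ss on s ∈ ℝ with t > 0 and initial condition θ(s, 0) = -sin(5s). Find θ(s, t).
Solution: Moving frame: η = s - 2t, σ = t, θ = u(η,σ), so θ_t = u_σ - 2u_η and θ_ss = u_ηη.
Hence θ_t + 2θ_s = u_σ and the PDE becomes the heat equation u_σ = (1/2)u_ηη on η ∈ ℝ.
Initial data: u(η,0) = θ(η,0) = -sin(5η). Each mode sin(nη) decays as exp(-n²σ/2) on ℝ, so u(η,σ) = Σ c_n exp(-n²σ/2) sin(nη) with c_5=-1: u(η,σ) = -exp(-25σ/2)sin(5η).
Substituting back: θ(s,t) = u(s - 2t, t).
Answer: θ(s, t) = -exp(-25t/2)sin(5s - 10t)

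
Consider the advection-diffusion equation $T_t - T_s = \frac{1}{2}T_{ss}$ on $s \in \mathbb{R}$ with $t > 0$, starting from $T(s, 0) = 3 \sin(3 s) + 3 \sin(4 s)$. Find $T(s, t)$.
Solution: Moving frame: $\eta = s + t$, $\sigma = t$, $T = u(\eta,\sigma)$, so $T_t = u_{\sigma} + u_{\eta}$ and $T_{ss} = u_{\eta\eta}$.
Hence $T_t - T_s = u_{\sigma}$ and the PDE becomes the heat equation $u_{\sigma} = \frac{1}{2}u_{\eta\eta}$ on $\eta \in \mathbb{R}$.
Initial data: $u(\eta,0) = T(\eta,0) = 3 \sin(3 \eta) + 3 \sin(4 \eta)$. Each mode $\sin(n\eta)$ decays as $e^{-n^2\sigma/2}$ on $\mathbb{R}$, so $u(\eta,\sigma) = \sum c_n e^{-n^2\sigma/2} \sin(n\eta)$ with $c_3=3, c_4=3$: $u(\eta,\sigma) = 3 e^{-8 \sigma} \sin(4 \eta) + 3 e^{-9 \sigma/2} \sin(3 \eta)$.
Substituting back: $T(s,t) = u(s + t, t)$.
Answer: $T(s, t) = 3 e^{-8 t} \sin(4 s + 4 t) + 3 e^{-9 t/2} \sin(3 s + 3 t)$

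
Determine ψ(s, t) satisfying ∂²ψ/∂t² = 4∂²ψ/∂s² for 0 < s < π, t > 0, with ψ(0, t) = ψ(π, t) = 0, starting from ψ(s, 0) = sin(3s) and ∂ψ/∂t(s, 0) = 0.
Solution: Separating variables: ψ = Σ [A_n cos(ω_n t) + B_n sin(ω_n t)] sin(ns), ω_n = 2n. From ICs: A_3=1.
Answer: ψ(s, t) = sin(3s)cos(6t)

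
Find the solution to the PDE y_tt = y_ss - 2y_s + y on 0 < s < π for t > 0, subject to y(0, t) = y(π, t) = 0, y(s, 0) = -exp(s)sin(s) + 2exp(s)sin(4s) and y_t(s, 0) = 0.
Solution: Substitute y = exp(s)u.
Then y_s = exp(s)(u_s + u), y_ss = exp(s)(u_ss + 2u_s + u), y_tt = exp(s)u_tt; substituting and dividing by exp(s), the lower-order terms cancel: u_tt = u_ss (standard wave equation).
Data for u: u(s,0) = exp(-s)y(s,0) = -sin(s) + 2sin(4s); u_t(s,0) = exp(-s)y_t(s,0) = 0. The boundary conditions carry over: u(0,t) = u(π,t) = 0.
Separating variables: u = Σ [A_n cos(ω_n t) + B_n sin(ω_n t)] sin(ns), ω_n = n. From ICs: A_1=-1, A_4=2.
So u(s,t) = -sin(s)cos(t) + 2sin(4s)cos(4t), and y(s,t) = exp(s)u(s,t).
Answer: y(s, t) = -exp(s)sin(s)cos(t) + 2exp(s)sin(4s)cos(4t)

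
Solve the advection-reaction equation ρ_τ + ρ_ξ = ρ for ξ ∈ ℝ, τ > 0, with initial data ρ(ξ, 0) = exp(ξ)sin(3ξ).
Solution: Substitute ρ = exp(ξ)u.
Then ρ_ξ = exp(ξ)(u_ξ + u), ρ_τ = exp(ξ)u_τ; substituting and dividing by exp(ξ), the lower-order terms cancel: u_τ + u_ξ = 0 (standard advection equation).
Data for u: u(ξ,0) = exp(-ξ)ρ(ξ,0) = sin(3ξ).
By characteristics (dξ/dτ = 1), u(ξ,τ) = f(ξ - τ) with f = u(·, 0).
So u(ξ,τ) = sin(3ξ - 3τ), and ρ(ξ,τ) = exp(ξ)u(ξ,τ).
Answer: ρ(ξ, τ) = exp(ξ)sin(3ξ - 3τ)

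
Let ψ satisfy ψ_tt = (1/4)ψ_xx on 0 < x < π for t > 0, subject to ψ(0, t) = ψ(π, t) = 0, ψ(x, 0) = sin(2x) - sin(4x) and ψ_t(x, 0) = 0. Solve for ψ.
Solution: Using separation of variables ψ = X(x)T(t):
Eigenfunctions: sin(nx), n = 1, 2, 3, ...
General solution: ψ(x, t) = Σ [A_n cos(n t/2) + B_n sin(n t/2)] sin(nx)
From ψ(x,0) = sin(2x) - sin(4x): A_2=1, A_4=-1. From ψ_t(x,0) = 0: all B_n = 0.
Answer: ψ(x, t) = sin(2x)cos(t) - sin(4x)cos(2t)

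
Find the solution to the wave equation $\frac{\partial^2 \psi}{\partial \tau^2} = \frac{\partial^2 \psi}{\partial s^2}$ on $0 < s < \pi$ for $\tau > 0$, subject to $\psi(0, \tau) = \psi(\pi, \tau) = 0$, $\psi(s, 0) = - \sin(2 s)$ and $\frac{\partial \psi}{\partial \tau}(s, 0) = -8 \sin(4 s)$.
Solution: Using separation of variables $\psi = X(s)T(\tau)$:
Eigenfunctions: $\sin(ns)$, $n = 1, 2, 3, \ldots$
General solution: $\psi(s, \tau) = \sum [A_n \cos(n \tau) + B_n \sin(n \tau)] \sin(ns)$
From $\psi(s,0) = - \sin(2 s)$: $A_2=-1$. From $\psi_{\tau}(s,0) = -8 \sin(4 s)$, using $\psi_{\tau}(s,0) = \sum \omega_n B_n \sin(ns)$ with $\omega_n = n$: $B_4 = (-8)/4 = -2$.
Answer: $\psi(s, \tau) = -2 \sin(4 \tau) \sin(4 s) -  \sin(2 s) \cos(2 \tau)$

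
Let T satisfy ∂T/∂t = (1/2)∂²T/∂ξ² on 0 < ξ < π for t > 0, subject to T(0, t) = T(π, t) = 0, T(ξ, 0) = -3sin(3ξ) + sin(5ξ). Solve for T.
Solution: Using separation of variables T = X(ξ)G(t):
Eigenfunctions: sin(nξ), n = 1, 2, 3, ...
General solution: T(ξ, t) = Σ c_n sin(nξ) exp(-n² t/2)
Matching T(ξ,0) = -3sin(3ξ) + sin(5ξ) term by term: c_3=-3, c_5=1.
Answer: T(ξ, t) = -3exp(-9t/2)sin(3ξ) + exp(-25t/2)sin(5ξ)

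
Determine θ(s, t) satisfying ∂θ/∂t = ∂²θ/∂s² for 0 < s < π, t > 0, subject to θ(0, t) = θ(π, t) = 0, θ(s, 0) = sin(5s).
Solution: Using separation of variables θ = X(s)G(t):
Eigenfunctions: sin(ns), n = 1, 2, 3, ...
General solution: θ(s, t) = Σ c_n sin(ns) exp(-n² t)
Matching θ(s,0) = sin(5s) term by term: c_5=1.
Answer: θ(s, t) = exp(-25t)sin(5s)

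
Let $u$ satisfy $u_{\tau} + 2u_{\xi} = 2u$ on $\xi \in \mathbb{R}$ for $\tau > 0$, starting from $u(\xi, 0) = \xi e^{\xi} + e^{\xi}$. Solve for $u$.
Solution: Substitute $u = e^{\xi}w$, i.e. $w = e^{-\xi}u$.
By the product rule, $u_{\xi} = e^{\xi}(w_{\xi} + w)$, $u_{\tau} = e^{\xi}w_{\tau}$.
Substituting into the PDE and dividing by $e^{\xi}$: $w_{\tau} + 2(w_{\xi} + w) = 2w$.
The lower-order terms cancel, leaving the standard advection equation $w_{\tau} + 2w_{\xi} = 0$.
Initial data for $w$: $w(\xi,0) = e^{-\xi}u(\xi,0) = \xi + 1$.
Solve for $w$:
  By method of characteristics (waves move right with speed 2):
  Along characteristics $\xi - 2\tau =$ const, $w$ is constant, so $w(\xi,\tau) = f(\xi - 2\tau)$ with $f = w( \cdot , 0)$.
Hence $w(\xi,\tau) = \xi - 2 \tau + 1$.
Transform back: $u(\xi,\tau) = e^{\xi}w(\xi,\tau)$.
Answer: $u(\xi, \tau) = -2 \tau e^{\xi} + \xi e^{\xi} + e^{\xi}$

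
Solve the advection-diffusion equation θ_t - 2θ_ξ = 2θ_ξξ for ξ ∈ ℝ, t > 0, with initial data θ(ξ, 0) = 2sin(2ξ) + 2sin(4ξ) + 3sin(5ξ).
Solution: Moving frame: η = ξ + 2t, σ = t, θ = u(η,σ), so θ_t = u_σ + 2u_η and θ_ξξ = u_ηη.
Hence θ_t - 2θ_ξ = u_σ and the PDE becomes the heat equation u_σ = 2u_ηη on η ∈ ℝ.
Initial data: u(η,0) = θ(η,0) = 2sin(2η) + 2sin(4η) + 3sin(5η). Each mode sin(nη) decays as exp(-2n²σ) on ℝ, so u(η,σ) = Σ c_n exp(-2n²σ) sin(nη) with c_2=2, c_4=2, c_5=3: u(η,σ) = 2exp(-8σ)sin(2η) + 2exp(-32σ)sin(4η) + 3exp(-50σ)sin(5η).
Substituting back: θ(ξ,t) = u(ξ + 2t, t).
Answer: θ(ξ, t) = 2exp(-8t)sin(4t + 2ξ) + 2exp(-32t)sin(8t + 4ξ) + 3exp(-50t)sin(10t + 5ξ)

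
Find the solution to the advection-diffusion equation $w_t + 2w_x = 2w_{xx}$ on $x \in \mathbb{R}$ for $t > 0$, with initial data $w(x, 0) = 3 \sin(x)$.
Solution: Moving frame: $\eta = x - 2t$, $\sigma = t$, $w = u(\eta,\sigma)$, so $w_t = u_{\sigma} - 2u_{\eta}$ and $w_{xx} = u_{\eta\eta}$.
Hence $w_t + 2w_x = u_{\sigma}$ and the PDE becomes the heat equation $u_{\sigma} = 2u_{\eta\eta}$ on $\eta \in \mathbb{R}$.
Initial data: $u(\eta,0) = w(\eta,0) = 3 \sin(\eta)$. Each mode $\sin(n\eta)$ decays as $e^{-2n^2\sigma}$ on $\mathbb{R}$, so $u(\eta,\sigma) = \sum c_n e^{-2n^2\sigma} \sin(n\eta)$ with $c_1=3$: $u(\eta,\sigma) = 3 e^{-2 \sigma} \sin(\eta)$.
Substituting back: $w(x,t) = u(x - 2t, t)$.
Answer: $w(x, t) = -3 e^{-2 t} \sin(2 t - x)$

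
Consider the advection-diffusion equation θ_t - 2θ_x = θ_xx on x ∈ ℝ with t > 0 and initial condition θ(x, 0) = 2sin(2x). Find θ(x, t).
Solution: Change to a moving frame: let η = x + 2t, σ = t and write θ(x,t) = u(η,σ).
By the chain rule θ_t = u_σ + 2u_η, θ_x = u_η, θ_xx = u_ηη.
Then θ_t - 2θ_x = u_σ: the advection term cancels and the PDE becomes the heat equation u_σ = u_ηη on η ∈ ℝ.
Initial data: u(η,0) = θ(η,0) = 2sin(2η).
On η ∈ ℝ each mode satisfies (sin(nη))″ = -n² sin(nη), so exp(-n²σ) sin(nη) solves the heat equation; by superposition u(η,σ) = Σ c_n exp(-n²σ) sin(nη).
Reading off the coefficients: c_2=2, so u(η,σ) = 2exp(-4σ)sin(2η).
Substituting back η = x + 2t, σ = t: θ(x,t) = u(x + 2t, t).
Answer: θ(x, t) = 2exp(-4t)sin(4t + 2x)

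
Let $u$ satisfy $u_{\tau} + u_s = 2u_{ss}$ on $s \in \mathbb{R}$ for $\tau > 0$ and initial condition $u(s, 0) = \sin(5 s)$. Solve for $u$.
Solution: Moving frame: $\eta = s - \tau$, $\sigma = \tau$, $u = w(\eta,\sigma)$, so $u_{\tau} = w_{\sigma} - w_{\eta}$ and $u_{ss} = w_{\eta\eta}$.
Hence $u_{\tau} + u_s = w_{\sigma}$ and the PDE becomes the heat equation $w_{\sigma} = 2w_{\eta\eta}$ on $\eta \in \mathbb{R}$.
Initial data: $w(\eta,0) = u(\eta,0) = \sin(5 \eta)$. Each mode $\sin(n\eta)$ decays as $e^{-2n^2\sigma}$ on $\mathbb{R}$, so $w(\eta,\sigma) = \sum c_n e^{-2n^2\sigma} \sin(n\eta)$ with $c_5=1$: $w(\eta,\sigma) = e^{-50 \sigma} \sin(5 \eta)$.
Substituting back: $u(s,\tau) = w(s - \tau, \tau)$.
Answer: $u(s, \tau) = - e^{-50 \tau} \sin(5 \tau - 5 s)$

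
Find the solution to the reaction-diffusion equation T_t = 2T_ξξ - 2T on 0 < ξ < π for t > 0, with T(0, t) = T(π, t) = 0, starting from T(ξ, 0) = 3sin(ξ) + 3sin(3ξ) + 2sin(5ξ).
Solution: Substitute T = exp(-2t)u, i.e. u = exp(2t)T.
By the product rule, T_t = exp(-2t)(u_t - 2u), T_ξξ = exp(-2t)u_ξξ.
Substituting into the PDE and dividing by exp(-2t): u_t - 2u = 2u_ξξ - 2u.
The lower-order terms cancel, leaving the standard heat equation u_t = 2u_ξξ.
Initial data for u: u(ξ,0) = T(ξ,0) = 3sin(ξ) + 3sin(3ξ) + 2sin(5ξ). The boundary conditions carry over: u(0,t) = u(π,t) = 0.
Solve for u:
  Using separation of variables u = X(ξ)G(t):
  Eigenfunctions: sin(nξ), n = 1, 2, 3, ...
  General solution: u(ξ, t) = Σ c_n sin(nξ) exp(-2n² t)
  Matching u(ξ,0) = 3sin(ξ) + 3sin(3ξ) + 2sin(5ξ) term by term: c_1=3, c_3=3, c_5=2.
Hence u(ξ,t) = 3exp(-2t)sin(ξ) + 3exp(-18t)sin(3ξ) + 2exp(-50t)sin(5ξ).
Transform back: T(ξ,t) = exp(-2t)u(ξ,t).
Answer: T(ξ, t) = 3exp(-4t)sin(ξ) + 3exp(-20t)sin(3ξ) + 2exp(-52t)sin(5ξ)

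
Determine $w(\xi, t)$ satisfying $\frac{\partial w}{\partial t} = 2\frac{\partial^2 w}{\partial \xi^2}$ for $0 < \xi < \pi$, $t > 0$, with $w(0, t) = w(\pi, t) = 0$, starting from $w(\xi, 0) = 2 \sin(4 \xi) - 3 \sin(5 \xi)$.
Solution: Using separation of variables $w = X(\xi)T(t)$:
Eigenfunctions: $\sin(n\xi)$, $n = 1, 2, 3, \ldots$
General solution: $w(\xi, t) = \sum c_n \sin(n\xi) e^{-2n^2 t}$
Matching $w(\xi,0) = 2 \sin(4 \xi) - 3 \sin(5 \xi)$ term by term: $c_4=2, c_5=-3$.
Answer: $w(\xi, t) = 2 e^{-32 t} \sin(4 \xi) - 3 e^{-50 t} \sin(5 \xi)$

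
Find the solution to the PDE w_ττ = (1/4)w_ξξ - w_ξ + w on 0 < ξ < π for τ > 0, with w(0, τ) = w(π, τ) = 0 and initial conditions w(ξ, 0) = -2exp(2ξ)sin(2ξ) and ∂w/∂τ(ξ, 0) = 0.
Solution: Substitute w = exp(2ξ)u, i.e. u = exp(-2ξ)w.
By the product rule, w_ξ = exp(2ξ)(u_ξ + 2u), w_ξξ = exp(2ξ)(u_ξξ + 4u_ξ + 4u), w_ττ = exp(2ξ)u_ττ.
Substituting into the PDE and dividing by exp(2ξ): u_ττ = (1/4)(u_ξξ + 4u_ξ + 4u) - (u_ξ + 2u) + u.
The lower-order terms cancel, leaving the standard wave equation u_ττ = (1/4)u_ξξ.
Initial data for u: u(ξ,0) = exp(-2ξ)w(ξ,0) = -2sin(2ξ); u_τ(ξ,0) = exp(-2ξ)w_τ(ξ,0) = 0. The boundary conditions carry over: u(0,τ) = u(π,τ) = 0.
Solve for u:
  Using separation of variables u = X(ξ)T(τ):
  Eigenfunctions: sin(nξ), n = 1, 2, 3, ...
  General solution: u(ξ, τ) = Σ [A_n cos(n τ/2) + B_n sin(n τ/2)] sin(nξ)
  From u(ξ,0) = -2sin(2ξ): A_2=-2. From u_τ(ξ,0) = 0: all B_n = 0.
Hence u(ξ,τ) = -2sin(2ξ)cos(τ).
Transform back: w(ξ,τ) = exp(2ξ)u(ξ,τ).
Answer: w(ξ, τ) = -2exp(2ξ)sin(2ξ)cos(τ)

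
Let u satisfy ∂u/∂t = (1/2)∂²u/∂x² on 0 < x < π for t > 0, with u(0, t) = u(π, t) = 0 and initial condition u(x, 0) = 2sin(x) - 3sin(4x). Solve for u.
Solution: Separating variables: u = Σ c_n exp(-n²t/2) sin(nx). From u(x,0) = 2sin(x) - 3sin(4x): c_1=2, c_4=-3.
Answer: u(x, t) = -3exp(-8t)sin(4x) + 2exp(-t/2)sin(x)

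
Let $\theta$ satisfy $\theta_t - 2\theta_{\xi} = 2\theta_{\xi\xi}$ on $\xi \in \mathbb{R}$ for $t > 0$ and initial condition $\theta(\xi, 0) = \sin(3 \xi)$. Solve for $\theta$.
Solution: Change to a moving frame: let $\eta = \xi + 2t$, $\sigma = t$ and write $\theta(\xi,t) = u(\eta,\sigma)$.
By the chain rule $\theta_t = u_{\sigma} + 2u_{\eta}$, $\theta_{\xi} = u_{\eta}$, $\theta_{\xi\xi} = u_{\eta\eta}$.
Then $\theta_t - 2\theta_{\xi} = u_{\sigma}$: the advection term cancels and the PDE becomes the heat equation $u_{\sigma} = 2u_{\eta\eta}$ on $\eta \in \mathbb{R}$.
Initial data: $u(\eta,0) = \theta(\eta,0) = \sin(3 \eta)$.
On $\eta \in \mathbb{R}$ each mode satisfies $(\sin(n\eta))'' = -n^2 \sin(n\eta)$, so $e^{-2n^2\sigma} \sin(n\eta)$ solves the heat equation; by superposition $u(\eta,\sigma) = \sum c_n e^{-2n^2\sigma} \sin(n\eta)$.
Reading off the coefficients: $c_3=1$, so $u(\eta,\sigma) = e^{-18 \sigma} \sin(3 \eta)$.
Substituting back $\eta = \xi + 2t$, $\sigma = t$: $\theta(\xi,t) = u(\xi + 2t, t)$.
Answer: $\theta(\xi, t) = e^{-18 t} \sin(3 \xi + 6 t)$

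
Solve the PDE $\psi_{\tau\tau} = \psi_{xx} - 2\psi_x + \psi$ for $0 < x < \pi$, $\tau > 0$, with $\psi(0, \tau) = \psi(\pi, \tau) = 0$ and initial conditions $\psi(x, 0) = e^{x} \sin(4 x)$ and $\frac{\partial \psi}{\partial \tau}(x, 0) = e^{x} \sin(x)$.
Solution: Substitute $\psi = e^{x}u$.
Then $\psi_x = e^{x}(u_x + u)$, $\psi_{xx} = e^{x}(u_{xx} + 2u_x + u)$, $\psi_{\tau\tau} = e^{x}u_{\tau\tau}$; substituting and dividing by $e^{x}$, the lower-order terms cancel: $u_{\tau\tau} = u_{xx}$ (standard wave equation).
Data for $u$: $u(x,0) = e^{-x}\psi(x,0) = \sin(4 x)$; $u_{\tau}(x,0) = e^{-x}\psi_{\tau}(x,0) = \sin(x)$. The boundary conditions carry over: $u(0,\tau) = u(\pi,\tau) = 0$.
Separating variables: $u = \sum [A_n \cos(\omega_n \tau) + B_n \sin(\omega_n \tau)] \sin(nx)$, $\omega_n = n$. From ICs ($B_n$ = velocity coefficient / $\omega_n$): $A_4=1, B_1=1$.
So $u(x,\tau) = \sin(x) \sin(\tau) + \sin(4 x) \cos(4 \tau)$, and $\psi(x,\tau) = e^{x}u(x,\tau)$.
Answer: $\psi(x, \tau) = e^{x} \sin(\tau) \sin(x) + e^{x} \sin(4 x) \cos(4 \tau)$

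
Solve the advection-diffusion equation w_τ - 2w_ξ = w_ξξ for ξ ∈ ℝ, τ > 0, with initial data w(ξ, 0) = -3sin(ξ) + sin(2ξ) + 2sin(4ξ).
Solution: Moving frame: η = ξ + 2τ, σ = τ, w = u(η,σ), so w_τ = u_σ + 2u_η and w_ξξ = u_ηη.
Hence w_τ - 2w_ξ = u_σ and the PDE becomes the heat equation u_σ = u_ηη on η ∈ ℝ.
Initial data: u(η,0) = w(η,0) = -3sin(η) + sin(2η) + 2sin(4η). Each mode sin(nη) decays as exp(-n²σ) on ℝ, so u(η,σ) = Σ c_n exp(-n²σ) sin(nη) with c_1=-3, c_2=1, c_4=2: u(η,σ) = -3exp(-σ)sin(η) + exp(-4σ)sin(2η) + 2exp(-16σ)sin(4η).
Substituting back: w(ξ,τ) = u(ξ + 2τ, τ).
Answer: w(ξ, τ) = -3exp(-τ)sin(ξ + 2τ) + exp(-4τ)sin(2ξ + 4τ) + 2exp(-16τ)sin(4ξ + 8τ)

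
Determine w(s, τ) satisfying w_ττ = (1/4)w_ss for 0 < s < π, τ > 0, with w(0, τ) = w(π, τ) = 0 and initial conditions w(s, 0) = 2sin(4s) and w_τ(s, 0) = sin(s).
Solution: Using separation of variables w = X(s)T(τ):
Eigenfunctions: sin(ns), n = 1, 2, 3, ...
General solution: w(s, τ) = Σ [A_n cos(n τ/2) + B_n sin(n τ/2)] sin(ns)
From w(s,0) = 2sin(4s): A_4=2. From w_τ(s,0) = sin(s), using w_τ(s,0) = Σ ω_n B_n sin(ns) with ω_n = n/2: B_1 = 1/(1/2) = 2.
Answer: w(s, τ) = 2sin(s)sin(τ/2) + 2sin(4s)cos(2τ)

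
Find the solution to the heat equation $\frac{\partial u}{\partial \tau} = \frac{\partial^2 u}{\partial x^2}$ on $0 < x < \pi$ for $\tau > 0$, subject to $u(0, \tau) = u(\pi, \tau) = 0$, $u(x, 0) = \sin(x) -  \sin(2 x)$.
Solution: Separating variables: $u = \sum c_n e^{-n^2\tau} \sin(nx)$. From $u(x,0) = \sin(x) - \sin(2 x)$: $c_1=1, c_2=-1$.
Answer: $u(x, \tau) = e^{-\tau} \sin(x) -  e^{-4 \tau} \sin(2 x)$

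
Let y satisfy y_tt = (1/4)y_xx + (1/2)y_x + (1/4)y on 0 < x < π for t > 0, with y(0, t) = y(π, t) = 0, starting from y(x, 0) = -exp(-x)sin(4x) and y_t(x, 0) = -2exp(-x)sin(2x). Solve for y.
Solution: Substitute y = exp(-x)u.
Then y_x = exp(-x)(u_x - u), y_xx = exp(-x)(u_xx - 2u_x + u), y_tt = exp(-x)u_tt; substituting and dividing by exp(-x), the lower-order terms cancel: u_tt = (1/4)u_xx (standard wave equation).
Data for u: u(x,0) = exp(x)y(x,0) = -sin(4x); u_t(x,0) = exp(x)y_t(x,0) = -2sin(2x). The boundary conditions carry over: u(0,t) = u(π,t) = 0.
Separating variables: u = Σ [A_n cos(ω_n t) + B_n sin(ω_n t)] sin(nx), ω_n = n/2. From ICs (B_n = velocity coefficient / ω_n): A_4=-1, B_2=-2.
So u(x,t) = -2sin(t)sin(2x) - sin(4x)cos(2t), and y(x,t) = exp(-x)u(x,t).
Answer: y(x, t) = -2exp(-x)sin(t)sin(2x) - exp(-x)sin(4x)cos(2t)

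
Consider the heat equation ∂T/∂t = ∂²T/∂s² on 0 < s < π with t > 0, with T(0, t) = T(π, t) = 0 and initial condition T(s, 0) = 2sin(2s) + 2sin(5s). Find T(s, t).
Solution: Using separation of variables T = X(s)G(t):
Eigenfunctions: sin(ns), n = 1, 2, 3, ...
General solution: T(s, t) = Σ c_n sin(ns) exp(-n² t)
Matching T(s,0) = 2sin(2s) + 2sin(5s) term by term: c_2=2, c_5=2.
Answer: T(s, t) = 2exp(-4t)sin(2s) + 2exp(-25t)sin(5s)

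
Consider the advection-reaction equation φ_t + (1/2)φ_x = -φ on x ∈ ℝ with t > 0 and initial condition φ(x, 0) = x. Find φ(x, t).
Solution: Substitute φ = exp(-t)u, i.e. u = exp(t)φ.
By the product rule, φ_t = exp(-t)(u_t - u), φ_x = exp(-t)u_x.
Substituting into the PDE and dividing by exp(-t): u_t - u + (1/2)u_x = -u.
The lower-order terms cancel, leaving the standard advection equation u_t + (1/2)u_x = 0.
Initial data for u: u(x,0) = φ(x,0) = x.
Solve for u:
  By method of characteristics (waves move right with speed 1/2):
  Along characteristics x - (1/2)t = const, u is constant, so u(x,t) = f(x - (1/2)t) with f = u(·, 0).
Hence u(x,t) = -(1/2)t + x.
Transform back: φ(x,t) = exp(-t)u(x,t).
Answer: φ(x, t) = -(1/2)texp(-t) + xexp(-t)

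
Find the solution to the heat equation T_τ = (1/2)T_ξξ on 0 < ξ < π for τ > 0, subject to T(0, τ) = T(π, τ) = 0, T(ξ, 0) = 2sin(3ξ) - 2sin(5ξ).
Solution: Separating variables: T = Σ c_n exp(-n²τ/2) sin(nξ). From T(ξ,0) = 2sin(3ξ) - 2sin(5ξ): c_3=2, c_5=-2.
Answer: T(ξ, τ) = 2exp(-9τ/2)sin(3ξ) - 2exp(-25τ/2)sin(5ξ)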